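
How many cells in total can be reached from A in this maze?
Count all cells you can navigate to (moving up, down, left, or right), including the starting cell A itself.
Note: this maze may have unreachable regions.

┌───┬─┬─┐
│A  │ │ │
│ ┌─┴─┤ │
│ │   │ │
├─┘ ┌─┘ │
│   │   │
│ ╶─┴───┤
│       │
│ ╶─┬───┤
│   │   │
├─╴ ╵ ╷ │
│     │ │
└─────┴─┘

Using BFS/flood-fill to find all reachable cells from A:
Maze size: 6 × 4 = 24 total cells
21 cell(s) are walled off and cannot be reached from A.
Reachable cells: 3

Reachable region (· marks reachable cells):

┌───┬─┬─┐
│A ·│ │ │
│ ┌─┴─┤ │
│·│   │ │
├─┘ ┌─┘ │
│   │   │
│ ╶─┴───┤
│       │
│ ╶─┬───┤
│   │   │
├─╴ ╵ ╷ │
│     │ │
└─────┴─┘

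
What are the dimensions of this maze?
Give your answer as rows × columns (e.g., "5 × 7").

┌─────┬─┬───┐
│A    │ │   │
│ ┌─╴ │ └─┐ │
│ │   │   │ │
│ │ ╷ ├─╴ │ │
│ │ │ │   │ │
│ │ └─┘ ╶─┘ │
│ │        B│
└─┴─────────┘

Counting the maze dimensions:
Rows (vertical): 4
Columns (horizontal): 6
Dimensions: 4 × 6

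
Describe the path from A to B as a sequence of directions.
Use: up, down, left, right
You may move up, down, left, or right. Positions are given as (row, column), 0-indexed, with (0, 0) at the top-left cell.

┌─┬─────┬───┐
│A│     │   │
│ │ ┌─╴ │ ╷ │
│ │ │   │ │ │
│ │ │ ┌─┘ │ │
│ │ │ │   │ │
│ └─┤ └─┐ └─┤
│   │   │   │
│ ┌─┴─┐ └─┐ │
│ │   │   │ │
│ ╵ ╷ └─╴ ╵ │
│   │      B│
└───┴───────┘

Finding the path and converting it to directions:
Path through cells: (0,0) → (1,0) → (2,0) → (3,0) → (4,0) → (5,0) → (5,1) → (4,1) → (4,2) → (5,2) → (5,3) → (5,4) → (5,5)
Directions: down, down, down, down, down, right, up, right, down, right, right, right

Solution:

┌─┬─────┬───┐
│A│     │   │
│ │ ┌─╴ │ ╷ │
│↓│ │   │ │ │
│ │ │ ┌─┘ │ │
│↓│ │ │   │ │
│ └─┤ └─┐ └─┤
│↓  │   │   │
│ ┌─┴─┐ └─┐ │
│↓│↱ ↓│   │ │
│ ╵ ╷ └─╴ ╵ │
│↳ ↑│↳ → → B│
└───┴───────┘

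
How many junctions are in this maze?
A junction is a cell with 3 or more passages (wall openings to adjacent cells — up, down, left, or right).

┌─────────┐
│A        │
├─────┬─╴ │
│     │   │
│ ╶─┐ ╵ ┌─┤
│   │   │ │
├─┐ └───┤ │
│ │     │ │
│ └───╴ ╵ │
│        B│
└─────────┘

Checking each cell for number of passages:

Junctions found (3+ passages):
  (4, 3): 3 passages
Total junctions: 1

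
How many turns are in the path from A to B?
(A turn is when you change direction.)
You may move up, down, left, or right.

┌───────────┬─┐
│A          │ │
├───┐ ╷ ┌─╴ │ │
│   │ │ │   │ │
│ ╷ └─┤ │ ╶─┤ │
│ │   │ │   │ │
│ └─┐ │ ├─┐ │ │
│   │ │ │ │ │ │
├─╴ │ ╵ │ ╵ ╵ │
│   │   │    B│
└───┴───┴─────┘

Directions: right, right, right, right, right, down, left, down, right, down, down, right
Number of turns: 6

Solution:

┌───────────┬─┐
│A → → → → ↓│ │
├───┐ ╷ ┌─╴ │ │
│   │ │ │↓ ↲│ │
│ ╷ └─┤ │ ╶─┤ │
│ │   │ │↳ ↓│ │
│ └─┐ │ ├─┐ │ │
│   │ │ │ │↓│ │
├─╴ │ ╵ │ ╵ ╵ │
│   │   │  ↳ B│
└───┴───┴─────┘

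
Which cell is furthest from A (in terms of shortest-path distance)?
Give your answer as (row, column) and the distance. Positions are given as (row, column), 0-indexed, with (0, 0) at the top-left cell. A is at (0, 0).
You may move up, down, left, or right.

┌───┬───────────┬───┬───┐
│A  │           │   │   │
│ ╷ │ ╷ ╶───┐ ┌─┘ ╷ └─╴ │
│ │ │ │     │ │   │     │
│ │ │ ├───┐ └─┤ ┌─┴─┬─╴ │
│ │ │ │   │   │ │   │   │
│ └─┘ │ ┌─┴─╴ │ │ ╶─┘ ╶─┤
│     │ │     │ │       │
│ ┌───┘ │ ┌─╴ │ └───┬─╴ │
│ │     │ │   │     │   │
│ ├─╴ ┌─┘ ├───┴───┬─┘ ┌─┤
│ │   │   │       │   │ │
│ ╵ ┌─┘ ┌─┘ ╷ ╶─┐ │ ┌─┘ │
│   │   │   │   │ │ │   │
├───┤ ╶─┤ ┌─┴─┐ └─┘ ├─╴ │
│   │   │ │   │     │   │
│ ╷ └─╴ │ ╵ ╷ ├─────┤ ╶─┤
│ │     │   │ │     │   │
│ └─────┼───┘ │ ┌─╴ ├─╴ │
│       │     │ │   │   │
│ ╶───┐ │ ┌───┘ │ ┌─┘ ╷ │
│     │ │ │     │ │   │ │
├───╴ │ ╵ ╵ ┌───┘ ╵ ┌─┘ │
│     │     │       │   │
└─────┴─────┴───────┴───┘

Computing BFS distances from A to all cells:
Furthest cell: (4, 9)
Distance: 77 steps

Path from A to the furthest cell:

┌───┬───────────┬───┬───┐
│A  │↱ ↓        │↓ ↰│   │
│ ╷ │ ╷ ╶───┐ ┌─┘ ╷ └─╴ │
│↓│ │↑│↳ → ↓│ │↓ ↲│↑ ← ↰│
│ │ │ ├───┐ └─┤ ┌─┴─┬─╴ │
│↓│ │↑│   │↳ ↓│↓│   │↱ ↑│
│ └─┘ │ ┌─┴─╴ │ │ ╶─┘ ╶─┤
│↳ → ↑│ │↓ ← ↲│↓│    ↑ ↰│
│ ┌───┘ │ ┌─╴ │ └───┬─╴ │
│ │     │↓│   │↳ → B│↱ ↑│
│ ├─╴ ┌─┘ ├───┴───┬─┘ ┌─┤
│ │   │↓ ↲│↱ ↓    │↱ ↑│ │
│ ╵ ┌─┘ ┌─┘ ╷ ╶─┐ │ ┌─┘ │
│   │↓ ↲│↱ ↑│↳ ↓│ │↑│   │
├───┤ ╶─┤ ┌─┴─┐ └─┘ ├─╴ │
│↓ ↰│↳ ↓│↑│↓ ↰│↳ → ↑│   │
│ ╷ └─╴ │ ╵ ╷ ├─────┤ ╶─┤
│↓│↑ ← ↲│↑ ↲│↑│     │   │
│ └─────┼───┘ │ ┌─╴ ├─╴ │
│↳ → → ↓│↱ → ↑│ │   │   │
│ ╶───┐ │ ┌───┘ │ ┌─┘ ╷ │
│     │↓│↑│     │ │   │ │
├───╴ │ ╵ ╵ ┌───┘ ╵ ┌─┘ │
│     │↳ ↑  │       │   │
└─────┴─────┴───────┴───┘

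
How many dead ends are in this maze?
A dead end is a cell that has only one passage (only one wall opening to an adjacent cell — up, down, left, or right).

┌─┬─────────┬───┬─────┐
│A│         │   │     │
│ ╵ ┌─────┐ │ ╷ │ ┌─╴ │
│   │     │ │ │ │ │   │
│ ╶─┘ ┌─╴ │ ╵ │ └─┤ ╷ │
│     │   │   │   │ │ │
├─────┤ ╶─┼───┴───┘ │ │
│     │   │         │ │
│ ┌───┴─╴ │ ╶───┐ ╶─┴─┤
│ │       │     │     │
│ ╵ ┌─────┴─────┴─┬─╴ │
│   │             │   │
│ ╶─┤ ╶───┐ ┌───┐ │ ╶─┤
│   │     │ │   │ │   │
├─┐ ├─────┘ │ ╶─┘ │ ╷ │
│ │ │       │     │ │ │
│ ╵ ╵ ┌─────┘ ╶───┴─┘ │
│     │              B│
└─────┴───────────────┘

Checking each cell for number of passages:

Dead ends found at positions:
  (0, 0)
  (1, 8)
  (2, 8)
  (3, 2)
  (3, 10)
  (4, 7)
  (6, 4)
  (6, 7)
  (7, 0)
  (7, 9)
  (8, 3)
Total dead ends: 11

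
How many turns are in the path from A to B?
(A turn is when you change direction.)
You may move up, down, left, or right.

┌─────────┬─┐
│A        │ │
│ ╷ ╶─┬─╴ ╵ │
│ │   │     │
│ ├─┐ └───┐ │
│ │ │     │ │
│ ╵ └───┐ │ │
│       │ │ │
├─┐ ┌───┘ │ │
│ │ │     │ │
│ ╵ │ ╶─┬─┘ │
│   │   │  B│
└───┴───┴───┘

Directions: right, right, right, right, down, right, down, down, down, down
Number of turns: 3

Solution:

┌─────────┬─┐
│A → → → ↓│ │
│ ╷ ╶─┬─╴ ╵ │
│ │   │  ↳ ↓│
│ ├─┐ └───┐ │
│ │ │     │↓│
│ ╵ └───┐ │ │
│       │ │↓│
├─┐ ┌───┘ │ │
│ │ │     │↓│
│ ╵ │ ╶─┬─┘ │
│   │   │  B│
└───┴───┴───┘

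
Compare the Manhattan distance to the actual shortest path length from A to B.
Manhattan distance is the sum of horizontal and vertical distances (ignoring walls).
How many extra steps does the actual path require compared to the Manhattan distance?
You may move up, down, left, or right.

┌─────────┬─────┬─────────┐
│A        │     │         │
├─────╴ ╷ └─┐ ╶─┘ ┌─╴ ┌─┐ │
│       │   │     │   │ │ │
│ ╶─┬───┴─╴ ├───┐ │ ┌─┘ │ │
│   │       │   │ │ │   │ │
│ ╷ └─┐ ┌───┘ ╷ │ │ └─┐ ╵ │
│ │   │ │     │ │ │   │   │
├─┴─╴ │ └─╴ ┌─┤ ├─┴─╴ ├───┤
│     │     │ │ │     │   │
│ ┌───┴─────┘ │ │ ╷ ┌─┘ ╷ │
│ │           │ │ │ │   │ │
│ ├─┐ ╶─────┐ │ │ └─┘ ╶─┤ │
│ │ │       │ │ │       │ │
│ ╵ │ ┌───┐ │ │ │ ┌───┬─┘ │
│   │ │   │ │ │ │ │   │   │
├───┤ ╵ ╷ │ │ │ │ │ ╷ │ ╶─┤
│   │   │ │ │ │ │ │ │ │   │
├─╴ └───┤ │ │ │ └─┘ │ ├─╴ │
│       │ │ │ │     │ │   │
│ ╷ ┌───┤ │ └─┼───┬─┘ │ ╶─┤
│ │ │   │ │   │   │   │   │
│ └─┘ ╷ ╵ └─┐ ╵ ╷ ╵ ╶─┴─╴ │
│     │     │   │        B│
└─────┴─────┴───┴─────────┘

Manhattan distance: |11 - 0| + |12 - 0| = 23
Actual path length: 37
Extra steps: 37 - 23 = 14

Solution:

┌─────────┬─────┬─────────┐
│A → → → ↓│     │         │
├─────╴ ╷ └─┐ ╶─┘ ┌─╴ ┌─┐ │
│       │↳ ↓│     │   │ │ │
│ ╶─┬───┴─╴ ├───┐ │ ┌─┘ │ │
│   │  ↓ ← ↲│↱ ↓│ │ │   │ │
│ ╷ └─┐ ┌───┘ ╷ │ │ └─┐ ╵ │
│ │   │↓│  ↱ ↑│↓│ │   │   │
├─┴─╴ │ └─╴ ┌─┤ ├─┴─╴ ├───┤
│     │↳ → ↑│ │↓│     │   │
│ ┌───┴─────┘ │ │ ╷ ┌─┘ ╷ │
│ │           │↓│ │ │   │ │
│ ├─┐ ╶─────┐ │ │ └─┘ ╶─┤ │
│ │ │       │ │↓│       │ │
│ ╵ │ ┌───┐ │ │ │ ┌───┬─┘ │
│   │ │   │ │ │↓│ │↱ ↓│   │
├───┤ ╵ ╷ │ │ │ │ │ ╷ │ ╶─┤
│   │   │ │ │ │↓│ │↑│↓│   │
├─╴ └───┤ │ │ │ └─┘ │ ├─╴ │
│       │ │ │ │↳ → ↑│↓│   │
│ ╷ ┌───┤ │ └─┼───┬─┘ │ ╶─┤
│ │ │   │ │   │   │↓ ↲│   │
│ └─┘ ╷ ╵ └─┐ ╵ ╷ ╵ ╶─┴─╴ │
│     │     │   │  ↳ → → B│
└─────┴─────┴───┴─────────┘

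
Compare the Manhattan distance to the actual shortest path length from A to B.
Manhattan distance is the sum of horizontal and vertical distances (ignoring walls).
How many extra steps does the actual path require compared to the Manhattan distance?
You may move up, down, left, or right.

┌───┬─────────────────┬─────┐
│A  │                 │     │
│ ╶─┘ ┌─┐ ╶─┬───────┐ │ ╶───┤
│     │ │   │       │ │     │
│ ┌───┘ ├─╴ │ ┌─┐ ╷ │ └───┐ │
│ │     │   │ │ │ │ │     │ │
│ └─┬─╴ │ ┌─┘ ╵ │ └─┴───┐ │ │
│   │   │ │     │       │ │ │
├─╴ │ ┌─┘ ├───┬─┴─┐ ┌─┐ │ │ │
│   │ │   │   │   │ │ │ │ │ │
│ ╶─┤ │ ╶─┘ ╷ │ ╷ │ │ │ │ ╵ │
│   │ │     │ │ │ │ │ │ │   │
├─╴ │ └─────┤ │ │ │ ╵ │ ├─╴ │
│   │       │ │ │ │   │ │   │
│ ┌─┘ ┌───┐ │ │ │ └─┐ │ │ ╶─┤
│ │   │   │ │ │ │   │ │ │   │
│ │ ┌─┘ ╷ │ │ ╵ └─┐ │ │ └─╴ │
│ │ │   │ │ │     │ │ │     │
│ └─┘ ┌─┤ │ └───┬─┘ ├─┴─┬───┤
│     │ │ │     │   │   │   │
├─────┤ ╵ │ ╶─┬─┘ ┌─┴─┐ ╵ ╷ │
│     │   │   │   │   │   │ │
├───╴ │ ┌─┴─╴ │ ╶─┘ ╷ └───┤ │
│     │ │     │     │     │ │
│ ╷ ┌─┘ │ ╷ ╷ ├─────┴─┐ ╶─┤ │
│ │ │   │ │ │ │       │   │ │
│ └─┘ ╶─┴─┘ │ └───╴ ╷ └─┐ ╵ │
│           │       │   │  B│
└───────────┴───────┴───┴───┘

Manhattan distance: |13 - 0| + |13 - 0| = 26
Actual path length: 48
Extra steps: 48 - 26 = 22

Solution:

┌───┬─────────────────┬─────┐
│A  │↱ → ↓            │     │
│ ╶─┘ ┌─┐ ╶─┬───────┐ │ ╶───┤
│↳ → ↑│ │↳ ↓│       │ │     │
│ ┌───┘ ├─╴ │ ┌─┐ ╷ │ └───┐ │
│ │     │↓ ↲│ │ │ │ │     │ │
│ └─┬─╴ │ ┌─┘ ╵ │ └─┴───┐ │ │
│   │   │↓│     │       │ │ │
├─╴ │ ┌─┘ ├───┬─┴─┐ ┌─┐ │ │ │
│   │ │↓ ↲│↱ ↓│↱ ↓│ │ │ │ │ │
│ ╶─┤ │ ╶─┘ ╷ │ ╷ │ │ │ │ ╵ │
│   │ │↳ → ↑│↓│↑│↓│ │ │ │   │
├─╴ │ └─────┤ │ │ │ ╵ │ ├─╴ │
│   │       │↓│↑│↓│   │ │   │
│ ┌─┘ ┌───┐ │ │ │ └─┐ │ │ ╶─┤
│ │   │   │ │↓│↑│↳ ↓│ │ │   │
│ │ ┌─┘ ╷ │ │ ╵ └─┐ │ │ └─╴ │
│ │ │   │ │ │↳ ↑  │↓│ │     │
│ └─┘ ┌─┤ │ └───┬─┘ ├─┴─┬───┤
│     │ │ │     │↓ ↲│   │   │
├─────┤ ╵ │ ╶─┬─┘ ┌─┴─┐ ╵ ╷ │
│     │   │   │↓ ↲│↱ ↓│   │ │
├───╴ │ ┌─┴─╴ │ ╶─┘ ╷ └───┤ │
│     │ │     │↳ → ↑│↳ ↓  │ │
│ ╷ ┌─┘ │ ╷ ╷ ├─────┴─┐ ╶─┤ │
│ │ │   │ │ │ │       │↳ ↓│ │
│ └─┘ ╶─┴─┘ │ └───╴ ╷ └─┐ ╵ │
│           │       │   │↳ B│
└───────────┴───────┴───┴───┘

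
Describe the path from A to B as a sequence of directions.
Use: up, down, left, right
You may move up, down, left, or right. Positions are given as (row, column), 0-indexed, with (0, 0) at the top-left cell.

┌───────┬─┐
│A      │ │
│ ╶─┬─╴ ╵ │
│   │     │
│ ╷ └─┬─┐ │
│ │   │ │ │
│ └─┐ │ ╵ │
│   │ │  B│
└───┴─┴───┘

Finding the path and converting it to directions:
Path through cells: (0,0) → (0,1) → (0,2) → (0,3) → (1,3) → (1,4) → (2,4) → (3,4)
Directions: right, right, right, down, right, down, down

Solution:

┌───────┬─┐
│A → → ↓│ │
│ ╶─┬─╴ ╵ │
│   │  ↳ ↓│
│ ╷ └─┬─┐ │
│ │   │ │↓│
│ └─┐ │ ╵ │
│   │ │  B│
└───┴─┴───┘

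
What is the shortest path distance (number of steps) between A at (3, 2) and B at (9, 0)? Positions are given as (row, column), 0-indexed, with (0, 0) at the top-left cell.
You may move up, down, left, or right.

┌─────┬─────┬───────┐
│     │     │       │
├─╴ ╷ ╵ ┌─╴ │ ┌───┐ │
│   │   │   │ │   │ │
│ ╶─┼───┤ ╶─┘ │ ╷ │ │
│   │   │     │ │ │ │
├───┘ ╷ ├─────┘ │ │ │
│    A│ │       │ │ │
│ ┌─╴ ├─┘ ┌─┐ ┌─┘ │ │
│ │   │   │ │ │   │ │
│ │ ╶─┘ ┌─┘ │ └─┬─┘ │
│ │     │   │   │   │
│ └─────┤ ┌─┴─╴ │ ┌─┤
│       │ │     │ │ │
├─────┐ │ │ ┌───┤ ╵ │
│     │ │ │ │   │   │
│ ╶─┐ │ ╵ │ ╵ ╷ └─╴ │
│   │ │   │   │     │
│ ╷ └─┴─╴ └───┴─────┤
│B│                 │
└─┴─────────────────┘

Finding path from (3, 2) to (9, 0):
Path: (3,2) → (3,1) → (3,0) → (4,0) → (5,0) → (6,0) → (6,1) → (6,2) → (6,3) → (7,3) → (8,3) → (8,4) → (9,4) → (9,3) → (9,2) → (9,1) → (8,1) → (8,0) → (9,0)
Distance: 18 steps

Solution:

┌─────┬─────┬───────┐
│     │     │       │
├─╴ ╷ ╵ ┌─╴ │ ┌───┐ │
│   │   │   │ │   │ │
│ ╶─┼───┤ ╶─┘ │ ╷ │ │
│   │   │     │ │ │ │
├───┘ ╷ ├─────┘ │ │ │
│↓ ← A│ │       │ │ │
│ ┌─╴ ├─┘ ┌─┐ ┌─┘ │ │
│↓│   │   │ │ │   │ │
│ │ ╶─┘ ┌─┘ │ └─┬─┘ │
│↓│     │   │   │   │
│ └─────┤ ┌─┴─╴ │ ┌─┤
│↳ → → ↓│ │     │ │ │
├─────┐ │ │ ┌───┤ ╵ │
│     │↓│ │ │   │   │
│ ╶─┐ │ ╵ │ ╵ ╷ └─╴ │
│↓ ↰│ │↳ ↓│   │     │
│ ╷ └─┴─╴ └───┴─────┤
│B│↑ ← ← ↲          │
└─┴─────────────────┘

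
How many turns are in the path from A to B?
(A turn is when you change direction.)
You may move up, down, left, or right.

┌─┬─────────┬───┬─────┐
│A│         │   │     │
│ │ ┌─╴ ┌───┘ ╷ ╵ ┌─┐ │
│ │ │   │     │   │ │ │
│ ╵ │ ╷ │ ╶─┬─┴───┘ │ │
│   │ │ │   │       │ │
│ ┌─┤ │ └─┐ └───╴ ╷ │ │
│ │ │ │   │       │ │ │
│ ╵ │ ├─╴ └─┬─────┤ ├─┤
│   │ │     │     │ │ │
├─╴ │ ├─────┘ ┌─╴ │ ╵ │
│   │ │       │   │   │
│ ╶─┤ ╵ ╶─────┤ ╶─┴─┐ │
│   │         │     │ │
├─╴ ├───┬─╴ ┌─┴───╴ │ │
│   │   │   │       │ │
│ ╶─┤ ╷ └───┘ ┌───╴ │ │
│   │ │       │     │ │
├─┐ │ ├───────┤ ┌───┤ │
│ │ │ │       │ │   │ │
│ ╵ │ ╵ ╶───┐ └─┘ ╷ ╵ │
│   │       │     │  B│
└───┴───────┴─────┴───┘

Directions: down, down, right, up, up, right, right, down, left, down, down, down, down, down, right, up, right, right, right, up, right, right, down, left, down, right, right, down, left, left, left, down, left, left, left, up, left, down, down, down, right, up, right, right, right, down, right, right, up, right, down, right
Number of turns: 31

Solution:

┌─┬─────────┬───┬─────┐
│A│↱ → ↓    │   │     │
│ │ ┌─╴ ┌───┘ ╷ ╵ ┌─┐ │
│↓│↑│↓ ↲│     │   │ │ │
│ ╵ │ ╷ │ ╶─┬─┴───┘ │ │
│↳ ↑│↓│ │   │       │ │
│ ┌─┤ │ └─┐ └───╴ ╷ │ │
│ │ │↓│   │       │ │ │
│ ╵ │ ├─╴ └─┬─────┤ ├─┤
│   │↓│     │↱ → ↓│ │ │
├─╴ │ ├─────┘ ┌─╴ │ ╵ │
│   │↓│↱ → → ↑│↓ ↲│   │
│ ╶─┤ ╵ ╶─────┤ ╶─┴─┐ │
│   │↳ ↑      │↳ → ↓│ │
├─╴ ├───┬─╴ ┌─┴───╴ │ │
│   │↓ ↰│   │↓ ← ← ↲│ │
│ ╶─┤ ╷ └───┘ ┌───╴ │ │
│   │↓│↑ ← ← ↲│     │ │
├─┐ │ ├───────┤ ┌───┤ │
│ │ │↓│↱ → → ↓│ │↱ ↓│ │
│ ╵ │ ╵ ╶───┐ └─┘ ╷ ╵ │
│   │↳ ↑    │↳ → ↑│↳ B│
└───┴───────┴─────┴───┘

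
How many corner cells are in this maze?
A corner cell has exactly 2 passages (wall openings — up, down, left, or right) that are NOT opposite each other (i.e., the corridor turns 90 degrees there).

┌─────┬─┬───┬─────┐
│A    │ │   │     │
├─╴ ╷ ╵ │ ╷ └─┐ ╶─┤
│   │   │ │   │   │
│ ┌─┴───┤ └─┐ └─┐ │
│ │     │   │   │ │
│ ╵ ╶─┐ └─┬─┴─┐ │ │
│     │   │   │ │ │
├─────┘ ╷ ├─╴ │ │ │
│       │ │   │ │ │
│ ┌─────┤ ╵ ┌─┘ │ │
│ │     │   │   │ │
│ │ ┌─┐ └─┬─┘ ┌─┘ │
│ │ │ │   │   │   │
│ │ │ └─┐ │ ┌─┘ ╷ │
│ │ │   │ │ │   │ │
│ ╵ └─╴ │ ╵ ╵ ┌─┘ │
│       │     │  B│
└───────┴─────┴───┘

Counting corner cells (2 non-opposite passages):
Total corners: 43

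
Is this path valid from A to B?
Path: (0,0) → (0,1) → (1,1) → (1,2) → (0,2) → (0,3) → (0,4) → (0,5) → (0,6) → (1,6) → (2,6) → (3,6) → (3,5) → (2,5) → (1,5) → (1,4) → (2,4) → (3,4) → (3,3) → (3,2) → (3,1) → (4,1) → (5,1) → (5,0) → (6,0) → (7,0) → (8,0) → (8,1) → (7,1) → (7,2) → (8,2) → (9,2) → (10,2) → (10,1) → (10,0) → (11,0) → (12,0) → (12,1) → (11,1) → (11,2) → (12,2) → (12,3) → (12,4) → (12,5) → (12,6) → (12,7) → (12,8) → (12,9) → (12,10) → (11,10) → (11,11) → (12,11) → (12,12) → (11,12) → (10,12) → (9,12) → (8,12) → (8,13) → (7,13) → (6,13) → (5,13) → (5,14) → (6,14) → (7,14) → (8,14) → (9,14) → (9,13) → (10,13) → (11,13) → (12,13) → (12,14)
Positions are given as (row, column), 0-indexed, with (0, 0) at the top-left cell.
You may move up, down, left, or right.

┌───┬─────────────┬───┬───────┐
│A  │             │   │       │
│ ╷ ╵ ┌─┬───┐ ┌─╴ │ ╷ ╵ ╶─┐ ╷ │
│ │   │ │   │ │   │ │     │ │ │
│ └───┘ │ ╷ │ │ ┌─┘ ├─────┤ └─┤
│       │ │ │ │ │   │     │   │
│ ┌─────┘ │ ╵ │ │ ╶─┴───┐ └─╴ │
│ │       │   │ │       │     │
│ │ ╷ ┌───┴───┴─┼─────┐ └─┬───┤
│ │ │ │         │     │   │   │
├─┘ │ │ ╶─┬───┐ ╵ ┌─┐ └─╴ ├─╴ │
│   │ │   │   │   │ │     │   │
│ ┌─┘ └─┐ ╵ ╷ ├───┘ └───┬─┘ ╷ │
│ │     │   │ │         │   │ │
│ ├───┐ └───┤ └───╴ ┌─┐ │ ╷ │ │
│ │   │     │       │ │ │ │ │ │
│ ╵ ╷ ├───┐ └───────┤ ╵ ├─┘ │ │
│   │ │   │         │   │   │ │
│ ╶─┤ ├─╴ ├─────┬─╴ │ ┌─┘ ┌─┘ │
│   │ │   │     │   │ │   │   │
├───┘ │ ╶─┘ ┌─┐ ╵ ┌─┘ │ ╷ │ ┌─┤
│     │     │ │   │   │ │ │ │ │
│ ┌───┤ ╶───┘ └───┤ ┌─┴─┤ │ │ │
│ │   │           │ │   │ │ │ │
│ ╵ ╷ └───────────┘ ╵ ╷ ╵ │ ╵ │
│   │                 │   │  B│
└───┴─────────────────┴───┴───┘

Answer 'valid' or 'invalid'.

Checking path validity:
Result: All consecutive moves are passable.

valid

Correct solution:

┌───┬─────────────┬───┬───────┐
│A ↓│↱ → → → ↓    │   │       │
│ ╷ ╵ ┌─┬───┐ ┌─╴ │ ╷ ╵ ╶─┐ ╷ │
│ │↳ ↑│ │↓ ↰│↓│   │ │     │ │ │
│ └───┘ │ ╷ │ │ ┌─┘ ├─────┤ └─┤
│       │↓│↑│↓│ │   │     │   │
│ ┌─────┘ │ ╵ │ │ ╶─┴───┐ └─╴ │
│ │↓ ← ← ↲│↑ ↲│ │       │     │
│ │ ╷ ┌───┴───┴─┼─────┐ └─┬───┤
│ │↓│ │         │     │   │   │
├─┘ │ │ ╶─┬───┐ ╵ ┌─┐ └─╴ ├─╴ │
│↓ ↲│ │   │   │   │ │     │↱ ↓│
│ ┌─┘ └─┐ ╵ ╷ ├───┘ └───┬─┘ ╷ │
│↓│     │   │ │         │  ↑│↓│
│ ├───┐ └───┤ └───╴ ┌─┐ │ ╷ │ │
│↓│↱ ↓│     │       │ │ │ │↑│↓│
│ ╵ ╷ ├───┐ └───────┤ ╵ ├─┘ │ │
│↳ ↑│↓│   │         │   │↱ ↑│↓│
│ ╶─┤ ├─╴ ├─────┬─╴ │ ┌─┘ ┌─┘ │
│   │↓│   │     │   │ │  ↑│↓ ↲│
├───┘ │ ╶─┘ ┌─┐ ╵ ┌─┘ │ ╷ │ ┌─┤
│↓ ← ↲│     │ │   │   │ │↑│↓│ │
│ ┌───┤ ╶───┘ └───┤ ┌─┴─┤ │ │ │
│↓│↱ ↓│           │ │↱ ↓│↑│↓│ │
│ ╵ ╷ └───────────┘ ╵ ╷ ╵ │ ╵ │
│↳ ↑│↳ → → → → → → → ↑│↳ ↑│↳ B│
└───┴─────────────────┴───┴───┘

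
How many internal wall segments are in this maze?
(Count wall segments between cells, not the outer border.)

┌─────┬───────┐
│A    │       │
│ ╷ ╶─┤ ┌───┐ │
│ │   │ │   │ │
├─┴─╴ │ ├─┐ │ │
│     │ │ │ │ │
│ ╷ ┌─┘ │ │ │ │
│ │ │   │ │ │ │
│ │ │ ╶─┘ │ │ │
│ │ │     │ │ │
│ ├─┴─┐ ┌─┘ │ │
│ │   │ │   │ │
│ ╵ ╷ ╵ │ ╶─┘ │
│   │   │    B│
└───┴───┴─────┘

Counting internal wall segments:
Total internal walls: 36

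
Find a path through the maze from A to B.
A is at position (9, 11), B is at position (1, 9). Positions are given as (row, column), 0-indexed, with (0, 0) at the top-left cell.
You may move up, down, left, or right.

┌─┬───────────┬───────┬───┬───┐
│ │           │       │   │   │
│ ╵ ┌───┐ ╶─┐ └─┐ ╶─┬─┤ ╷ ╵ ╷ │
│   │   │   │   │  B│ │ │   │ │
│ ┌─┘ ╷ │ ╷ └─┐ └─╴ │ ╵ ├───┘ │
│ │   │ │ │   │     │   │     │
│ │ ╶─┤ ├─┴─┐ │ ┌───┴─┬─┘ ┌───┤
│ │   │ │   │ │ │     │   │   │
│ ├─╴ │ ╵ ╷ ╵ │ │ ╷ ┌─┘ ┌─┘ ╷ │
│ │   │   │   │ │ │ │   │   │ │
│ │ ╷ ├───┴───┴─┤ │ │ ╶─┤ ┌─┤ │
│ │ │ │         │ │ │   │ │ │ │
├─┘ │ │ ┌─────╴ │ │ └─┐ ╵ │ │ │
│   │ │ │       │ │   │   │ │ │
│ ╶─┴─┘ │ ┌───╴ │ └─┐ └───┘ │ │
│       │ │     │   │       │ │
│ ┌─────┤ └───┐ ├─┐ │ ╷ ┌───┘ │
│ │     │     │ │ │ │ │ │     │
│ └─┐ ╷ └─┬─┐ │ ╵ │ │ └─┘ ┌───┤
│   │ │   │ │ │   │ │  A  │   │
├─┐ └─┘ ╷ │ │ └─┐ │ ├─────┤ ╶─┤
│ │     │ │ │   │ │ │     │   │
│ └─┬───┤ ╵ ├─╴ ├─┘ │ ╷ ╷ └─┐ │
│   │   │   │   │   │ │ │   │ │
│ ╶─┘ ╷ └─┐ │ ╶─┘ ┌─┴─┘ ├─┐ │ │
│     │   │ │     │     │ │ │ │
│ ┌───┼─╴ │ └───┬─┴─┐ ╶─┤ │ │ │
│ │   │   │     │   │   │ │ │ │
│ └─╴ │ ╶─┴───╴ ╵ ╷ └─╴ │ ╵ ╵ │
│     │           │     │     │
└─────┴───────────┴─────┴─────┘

Finding the shortest path from (9, 11) to (1, 9):
Path length: 78 steps
Directions: left → up → up → up → left → up → up → up → left → down → down → down → down → right → down → down → down → down → left → down → left → left → up → right → up → left → up → up → left → left → up → up → right → right → right → up → left → left → left → left → down → down → left → left → left → up → right → up → up → right → up → left → up → right → up → right → down → down → down → right → up → right → down → right → up → up → left → up → left → up → right → right → down → right → down → right → right → up

Solution:

┌─┬───────────┬───────┬───┬───┐
│ │      ↱ → ↓│       │   │   │
│ ╵ ┌───┐ ╶─┐ └─┐ ╶─┬─┤ ╷ ╵ ╷ │
│   │↱ ↓│↑ ↰│↳ ↓│  B│ │ │   │ │
│ ┌─┘ ╷ │ ╷ └─┐ └─╴ │ ╵ ├───┘ │
│ │↱ ↑│↓│ │↑ ↰│↳ → ↑│   │     │
│ │ ╶─┤ ├─┴─┐ │ ┌───┴─┬─┘ ┌───┤
│ │↑ ↰│↓│↱ ↓│↑│ │↓ ↰  │   │   │
│ ├─╴ │ ╵ ╷ ╵ │ │ ╷ ┌─┘ ┌─┘ ╷ │
│ │↱ ↑│↳ ↑│↳ ↑│ │↓│↑│   │   │ │
│ │ ╷ ├───┴───┴─┤ │ │ ╶─┤ ┌─┤ │
│ │↑│ │↓ ← ← ← ↰│↓│↑│   │ │ │ │
├─┘ │ │ ┌─────╴ │ │ └─┐ ╵ │ │ │
│↱ ↑│ │↓│↱ → → ↑│↓│↑ ↰│   │ │ │
│ ╶─┴─┘ │ ┌───╴ │ └─┐ └───┘ │ │
│↑ ← ← ↲│↑│     │↳ ↓│↑      │ │
│ ┌─────┤ └───┐ ├─┐ │ ╷ ┌───┘ │
│ │     │↑ ← ↰│ │ │↓│↑│ │     │
│ └─┐ ╷ └─┬─┐ │ ╵ │ │ └─┘ ┌───┤
│   │ │   │ │↑│   │↓│↑ A  │   │
├─┐ └─┘ ╷ │ │ └─┐ │ ├─────┤ ╶─┤
│ │     │ │ │↑ ↰│ │↓│     │   │
│ └─┬───┤ ╵ ├─╴ ├─┘ │ ╷ ╷ └─┐ │
│   │   │   │↱ ↑│↓ ↲│ │ │   │ │
│ ╶─┘ ╷ └─┐ │ ╶─┘ ┌─┴─┘ ├─┐ │ │
│     │   │ │↑ ← ↲│     │ │ │ │
│ ┌───┼─╴ │ └───┬─┴─┐ ╶─┤ │ │ │
│ │   │   │     │   │   │ │ │ │
│ └─╴ │ ╶─┴───╴ ╵ ╷ └─╴ │ ╵ ╵ │
│     │           │     │     │
└─────┴───────────┴─────┴─────┘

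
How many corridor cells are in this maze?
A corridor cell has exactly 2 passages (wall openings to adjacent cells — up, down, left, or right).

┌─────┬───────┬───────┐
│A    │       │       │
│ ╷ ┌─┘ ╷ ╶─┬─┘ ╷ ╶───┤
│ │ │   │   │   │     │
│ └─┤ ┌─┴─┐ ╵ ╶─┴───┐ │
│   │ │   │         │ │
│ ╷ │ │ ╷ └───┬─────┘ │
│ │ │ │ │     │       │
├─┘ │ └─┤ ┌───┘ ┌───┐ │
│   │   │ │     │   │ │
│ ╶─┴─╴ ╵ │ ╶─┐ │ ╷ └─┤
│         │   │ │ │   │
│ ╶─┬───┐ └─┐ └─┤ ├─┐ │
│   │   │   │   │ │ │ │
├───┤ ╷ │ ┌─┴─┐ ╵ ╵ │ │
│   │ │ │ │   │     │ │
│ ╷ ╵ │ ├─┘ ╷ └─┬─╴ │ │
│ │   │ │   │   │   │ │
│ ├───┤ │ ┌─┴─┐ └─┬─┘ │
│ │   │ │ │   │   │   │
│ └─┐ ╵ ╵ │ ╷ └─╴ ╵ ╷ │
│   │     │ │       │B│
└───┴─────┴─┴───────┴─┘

Counting cells with exactly 2 passages:
Total corridor cells: 85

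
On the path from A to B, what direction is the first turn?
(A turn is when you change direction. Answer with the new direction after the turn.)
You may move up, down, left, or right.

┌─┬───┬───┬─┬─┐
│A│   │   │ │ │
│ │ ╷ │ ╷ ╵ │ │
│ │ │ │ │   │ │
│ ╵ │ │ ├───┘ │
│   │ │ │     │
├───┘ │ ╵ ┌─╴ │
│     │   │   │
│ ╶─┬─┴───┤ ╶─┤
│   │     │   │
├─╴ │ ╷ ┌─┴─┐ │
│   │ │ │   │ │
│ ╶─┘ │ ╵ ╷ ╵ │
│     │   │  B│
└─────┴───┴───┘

Directions: down, down, right, up, up, right, down, down, down, left, left, down, right, down, left, down, right, right, up, up, right, down, down, right, up, right, down, right
First turn direction: right

Solution:

┌─┬───┬───┬─┬─┐
│A│↱ ↓│   │ │ │
│ │ ╷ │ ╷ ╵ │ │
│↓│↑│↓│ │   │ │
│ ╵ │ │ ├───┘ │
│↳ ↑│↓│ │     │
├───┘ │ ╵ ┌─╴ │
│↓ ← ↲│   │   │
│ ╶─┬─┴───┤ ╶─┤
│↳ ↓│↱ ↓  │   │
├─╴ │ ╷ ┌─┴─┐ │
│↓ ↲│↑│↓│↱ ↓│ │
│ ╶─┘ │ ╵ ╷ ╵ │
│↳ → ↑│↳ ↑│↳ B│
└─────┴───┴───┘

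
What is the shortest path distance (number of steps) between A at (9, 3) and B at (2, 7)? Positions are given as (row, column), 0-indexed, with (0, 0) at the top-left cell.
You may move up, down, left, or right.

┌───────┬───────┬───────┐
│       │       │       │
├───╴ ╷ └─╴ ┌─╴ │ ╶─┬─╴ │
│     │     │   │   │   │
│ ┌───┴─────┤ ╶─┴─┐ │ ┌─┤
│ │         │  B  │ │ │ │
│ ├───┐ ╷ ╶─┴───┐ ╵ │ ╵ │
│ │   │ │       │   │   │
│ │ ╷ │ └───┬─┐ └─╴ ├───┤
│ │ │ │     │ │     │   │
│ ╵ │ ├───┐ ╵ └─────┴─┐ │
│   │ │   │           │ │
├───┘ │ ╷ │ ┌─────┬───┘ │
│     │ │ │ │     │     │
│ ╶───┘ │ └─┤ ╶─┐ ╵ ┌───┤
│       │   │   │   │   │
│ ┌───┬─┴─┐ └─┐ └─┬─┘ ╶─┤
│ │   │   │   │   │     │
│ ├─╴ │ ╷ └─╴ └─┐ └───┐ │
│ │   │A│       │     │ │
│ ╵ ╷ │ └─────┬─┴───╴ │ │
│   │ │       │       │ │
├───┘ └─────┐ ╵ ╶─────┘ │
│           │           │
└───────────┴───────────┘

Finding path from (9, 3) to (2, 7):
Path: (9,3) → (8,3) → (8,4) → (9,4) → (9,5) → (9,6) → (8,6) → (8,5) → (7,5) → (7,4) → (6,4) → (5,4) → (5,3) → (6,3) → (7,3) → (7,2) → (7,1) → (7,0) → (6,0) → (6,1) → (6,2) → (5,2) → (4,2) → (3,2) → (3,1) → (4,1) → (5,1) → (5,0) → (4,0) → (3,0) → (2,0) → (1,0) → (1,1) → (1,2) → (0,2) → (0,3) → (1,3) → (1,4) → (1,5) → (0,5) → (0,6) → (0,7) → (1,7) → (1,6) → (2,6) → (2,7)
Distance: 45 steps

Solution:

┌───────┬───────┬───────┐
│    ↱ ↓│  ↱ → ↓│       │
├───╴ ╷ └─╴ ┌─╴ │ ╶─┬─╴ │
│↱ → ↑│↳ → ↑│↓ ↲│   │   │
│ ┌───┴─────┤ ╶─┴─┐ │ ┌─┤
│↑│         │↳ B  │ │ │ │
│ ├───┐ ╷ ╶─┴───┐ ╵ │ ╵ │
│↑│↓ ↰│ │       │   │   │
│ │ ╷ │ └───┬─┐ └─╴ ├───┤
│↑│↓│↑│     │ │     │   │
│ ╵ │ ├───┐ ╵ └─────┴─┐ │
│↑ ↲│↑│↓ ↰│           │ │
├───┘ │ ╷ │ ┌─────┬───┘ │
│↱ → ↑│↓│↑│ │     │     │
│ ╶───┘ │ └─┤ ╶─┐ ╵ ┌───┤
│↑ ← ← ↲│↑ ↰│   │   │   │
│ ┌───┬─┴─┐ └─┐ └─┬─┘ ╶─┤
│ │   │↱ ↓│↑ ↰│   │     │
│ ├─╴ │ ╷ └─╴ └─┐ └───┐ │
│ │   │A│↳ → ↑  │     │ │
│ ╵ ╷ │ └─────┬─┴───╴ │ │
│   │ │       │       │ │
├───┘ └─────┐ ╵ ╶─────┘ │
│           │           │
└───────────┴───────────┘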